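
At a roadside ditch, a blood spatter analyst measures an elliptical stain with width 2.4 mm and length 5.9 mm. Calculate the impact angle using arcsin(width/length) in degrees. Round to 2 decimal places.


Blood spatter impact angle calculation:
width / length = 2.4 / 5.9 = 0.40678
angle = arcsin(0.40678)
angle = 24.00 degrees

24.00


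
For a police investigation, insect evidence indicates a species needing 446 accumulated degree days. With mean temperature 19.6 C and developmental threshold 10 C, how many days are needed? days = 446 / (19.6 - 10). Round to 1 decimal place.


Insect development time:
Effective temperature = avg_temp - T_base = 19.6 - 10 = 9.6 C
Days = ADD / effective_temp = 446 / 9.6 = 46.5 days

46.5


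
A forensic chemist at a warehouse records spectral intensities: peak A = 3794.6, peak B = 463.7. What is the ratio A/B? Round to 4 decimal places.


Spectral peak ratio:
Peak A = 3794.6 counts
Peak B = 463.7 counts
Ratio = 3794.6 / 463.7 = 8.1833

8.1833


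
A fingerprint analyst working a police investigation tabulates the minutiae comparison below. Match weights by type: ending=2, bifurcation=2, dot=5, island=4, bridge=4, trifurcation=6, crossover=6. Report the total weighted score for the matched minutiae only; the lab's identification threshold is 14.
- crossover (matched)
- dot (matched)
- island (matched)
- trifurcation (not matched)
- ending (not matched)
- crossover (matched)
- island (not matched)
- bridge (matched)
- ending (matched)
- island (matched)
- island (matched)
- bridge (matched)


Weighted minutiae match score:
  crossover: matched, +6 (running total 6)
  dot: matched, +5 (running total 11)
  island: matched, +4 (running total 15)
  trifurcation: not matched, +0
  ending: not matched, +0
  crossover: matched, +6 (running total 21)
  island: not matched, +0
  bridge: matched, +4 (running total 25)
  ending: matched, +2 (running total 27)
  island: matched, +4 (running total 31)
  island: matched, +4 (running total 35)
  bridge: matched, +4 (running total 39)
Total score = 39
Threshold = 14; verdict = identification

39


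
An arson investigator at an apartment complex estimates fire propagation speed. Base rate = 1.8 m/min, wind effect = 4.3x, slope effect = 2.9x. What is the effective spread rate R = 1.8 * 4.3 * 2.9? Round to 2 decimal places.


Fire spread rate calculation:
R = R0 * wind_factor * slope_factor
= 1.8 * 4.3 * 2.9
= 7.74 * 2.9
= 22.45 m/min

22.45


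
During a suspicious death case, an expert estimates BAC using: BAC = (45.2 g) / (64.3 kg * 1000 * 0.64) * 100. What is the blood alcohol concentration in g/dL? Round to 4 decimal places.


Applying the Widmark formula:
BAC = (dose_g / (body_wt * 1000 * r)) * 100
Denominator = 64.3 * 1000 * 0.64 = 41152
BAC = (45.2 / 41152) * 100
BAC = 0.1098 g/dL

0.1098


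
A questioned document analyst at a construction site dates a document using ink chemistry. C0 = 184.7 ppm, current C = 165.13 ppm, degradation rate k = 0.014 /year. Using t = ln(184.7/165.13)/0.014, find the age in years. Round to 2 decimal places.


Document age estimation:
C0/C = 184.7 / 165.13 = 1.118513
ln(C0/C) = 0.112
t = 0.112 / 0.014 = 8.00 years

8.00


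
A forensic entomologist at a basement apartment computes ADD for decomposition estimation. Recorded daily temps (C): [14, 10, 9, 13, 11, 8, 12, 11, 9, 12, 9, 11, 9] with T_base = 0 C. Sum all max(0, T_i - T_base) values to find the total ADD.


Computing ADD day by day:
Day 1: max(0, 14 - 0) = 14
Day 2: max(0, 10 - 0) = 10
Day 3: max(0, 9 - 0) = 9
Day 4: max(0, 13 - 0) = 13
Day 5: max(0, 11 - 0) = 11
Day 6: max(0, 8 - 0) = 8
Day 7: max(0, 12 - 0) = 12
Day 8: max(0, 11 - 0) = 11
Day 9: max(0, 9 - 0) = 9
Day 10: max(0, 12 - 0) = 12
Day 11: max(0, 9 - 0) = 9
Day 12: max(0, 11 - 0) = 11
Day 13: max(0, 9 - 0) = 9
Total ADD = 138

138


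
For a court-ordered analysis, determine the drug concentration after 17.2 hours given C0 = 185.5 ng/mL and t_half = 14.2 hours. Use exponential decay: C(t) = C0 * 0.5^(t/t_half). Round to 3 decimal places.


Drug concentration decay:
Number of half-lives = t / t_half = 17.2 / 14.2 = 1.211268
Decay factor = 0.5^1.211268 = 0.43188886
C(t) = 185.5 * 0.43188886 = 80.115 ng/mL

80.115


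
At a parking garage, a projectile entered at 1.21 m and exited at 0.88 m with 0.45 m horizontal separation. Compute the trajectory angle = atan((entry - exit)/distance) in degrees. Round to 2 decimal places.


Bullet trajectory angle:
Height difference = 1.21 - 0.88 = 0.33 m
angle = atan(0.33 / 0.45)
angle = atan(0.733333)
angle = 36.25 degrees

36.25


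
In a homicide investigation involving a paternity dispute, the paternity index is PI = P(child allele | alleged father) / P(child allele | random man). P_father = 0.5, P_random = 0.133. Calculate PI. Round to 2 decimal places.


Paternity Index calculation:
PI = P(allele|father) / P(allele|random)
PI = 0.5 / 0.133
PI = 3.76

3.76


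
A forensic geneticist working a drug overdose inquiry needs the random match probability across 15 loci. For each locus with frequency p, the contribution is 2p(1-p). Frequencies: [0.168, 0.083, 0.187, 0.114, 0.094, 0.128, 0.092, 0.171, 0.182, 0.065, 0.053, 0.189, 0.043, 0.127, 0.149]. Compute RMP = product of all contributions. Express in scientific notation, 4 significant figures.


Computing RMP for 15 loci:
Locus 1: 2 * 0.168 * 0.832 = 0.279552
Locus 2: 2 * 0.083 * 0.917 = 0.152222
Locus 3: 2 * 0.187 * 0.813 = 0.304062
Locus 4: 2 * 0.114 * 0.886 = 0.202008
Locus 5: 2 * 0.094 * 0.906 = 0.170328
Locus 6: 2 * 0.128 * 0.872 = 0.223232
Locus 7: 2 * 0.092 * 0.908 = 0.167072
Locus 8: 2 * 0.171 * 0.829 = 0.283518
Locus 9: 2 * 0.182 * 0.818 = 0.297752
Locus 10: 2 * 0.065 * 0.935 = 0.12155
Locus 11: 2 * 0.053 * 0.947 = 0.100382
Locus 12: 2 * 0.189 * 0.811 = 0.306558
Locus 13: 2 * 0.043 * 0.957 = 0.082302
Locus 14: 2 * 0.127 * 0.873 = 0.221742
Locus 15: 2 * 0.149 * 0.851 = 0.253598
RMP = 2.426e-11

2.426e-11


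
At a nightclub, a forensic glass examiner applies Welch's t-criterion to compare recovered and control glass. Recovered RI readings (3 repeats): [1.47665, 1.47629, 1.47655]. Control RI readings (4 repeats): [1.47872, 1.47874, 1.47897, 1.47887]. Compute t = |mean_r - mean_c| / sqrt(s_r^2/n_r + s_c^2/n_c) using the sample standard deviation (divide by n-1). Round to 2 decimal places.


Welch's t-criterion for glass RI comparison:
Recovered mean = sum / n_r = 4.42949 / 3 = 1.4764967
Control mean = sum / n_c = 5.9153 / 4 = 1.478825
Recovered sample variance s_r^2 = 3.45333e-08
Control sample variance s_c^2 = 1.37667e-08
Welch SE (unpooled) = sqrt(s_r^2/n_r + s_c^2/n_c) = sqrt(1.15111e-08 + 3.44167e-09) = sqrt(1.49528e-08) = 0.000122282
|mean_r - mean_c| = 0.00232833
t = 0.00232833 / 0.000122282 = 19.04

19.04


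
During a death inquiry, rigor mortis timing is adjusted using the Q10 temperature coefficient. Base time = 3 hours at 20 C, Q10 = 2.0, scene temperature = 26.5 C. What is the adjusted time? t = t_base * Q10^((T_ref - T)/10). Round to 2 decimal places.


Rigor mortis time adjustment:
Exponent = (T_ref - T_actual) / 10 = (20 - 26.5) / 10 = -0.65
Q10 factor = 2.0^-0.65 = 0.63728
t_adjusted = 3 * 0.63728 = 1.91 hours

1.91


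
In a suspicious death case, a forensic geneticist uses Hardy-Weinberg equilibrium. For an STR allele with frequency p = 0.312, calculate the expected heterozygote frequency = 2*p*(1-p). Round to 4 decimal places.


Hardy-Weinberg heterozygote frequency:
q = 1 - p = 1 - 0.312 = 0.688
2pq = 2 * 0.312 * 0.688 = 0.4293

0.4293


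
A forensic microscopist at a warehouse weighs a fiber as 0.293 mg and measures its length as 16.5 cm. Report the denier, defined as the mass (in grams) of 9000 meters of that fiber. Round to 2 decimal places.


Denier calculation:
Mass in grams = 0.293 mg / 1000 = 0.000293 g
Length in meters = 16.5 cm / 100 = 0.165 m
Linear density = mass / length = 0.000293 / 0.165 = 0.00177576 g/m
Denier = (g/m) * 9000 = 0.00177576 * 9000 = 15.98

15.98


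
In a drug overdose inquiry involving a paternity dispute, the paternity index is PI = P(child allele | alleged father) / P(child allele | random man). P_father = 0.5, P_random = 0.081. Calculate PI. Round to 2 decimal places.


Paternity Index calculation:
PI = P(allele|father) / P(allele|random)
PI = 0.5 / 0.081
PI = 6.17

6.17


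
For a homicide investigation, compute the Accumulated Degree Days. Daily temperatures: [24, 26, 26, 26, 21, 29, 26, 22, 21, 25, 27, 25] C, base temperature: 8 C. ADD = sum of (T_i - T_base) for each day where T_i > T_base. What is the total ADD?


Computing ADD day by day:
Day 1: max(0, 24 - 8) = 16
Day 2: max(0, 26 - 8) = 18
Day 3: max(0, 26 - 8) = 18
Day 4: max(0, 26 - 8) = 18
Day 5: max(0, 21 - 8) = 13
Day 6: max(0, 29 - 8) = 21
Day 7: max(0, 26 - 8) = 18
Day 8: max(0, 22 - 8) = 14
Day 9: max(0, 21 - 8) = 13
Day 10: max(0, 25 - 8) = 17
Day 11: max(0, 27 - 8) = 19
Day 12: max(0, 25 - 8) = 17
Total ADD = 202

202


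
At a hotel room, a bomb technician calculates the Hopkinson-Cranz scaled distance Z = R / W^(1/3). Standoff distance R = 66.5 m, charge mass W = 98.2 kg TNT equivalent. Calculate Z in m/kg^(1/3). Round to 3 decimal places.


Scaled distance calculation:
W^(1/3) = 98.2^(1/3) = 4.613571
Z = R / W^(1/3) = 66.5 / 4.613571
Z = 14.414 m/kg^(1/3)

14.414


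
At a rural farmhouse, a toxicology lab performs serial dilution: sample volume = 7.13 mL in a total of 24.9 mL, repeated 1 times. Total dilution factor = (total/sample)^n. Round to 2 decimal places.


Dilution factor calculation:
Single dilution = V_total / V_sample = 24.9 / 7.13 ≈ 3.492286
Number of dilutions = 1
Total DF = (24.9 / 7.13)^1 (full precision, rounded at the end) = 3.49

3.49


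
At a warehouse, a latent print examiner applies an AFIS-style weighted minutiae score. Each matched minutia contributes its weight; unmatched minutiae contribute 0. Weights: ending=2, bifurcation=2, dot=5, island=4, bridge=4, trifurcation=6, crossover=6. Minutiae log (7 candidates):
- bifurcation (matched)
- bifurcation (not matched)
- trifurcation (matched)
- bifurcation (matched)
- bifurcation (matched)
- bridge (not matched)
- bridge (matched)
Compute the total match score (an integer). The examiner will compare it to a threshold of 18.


Weighted minutiae match score:
  bifurcation: matched, +2 (running total 2)
  bifurcation: not matched, +0
  trifurcation: matched, +6 (running total 8)
  bifurcation: matched, +2 (running total 10)
  bifurcation: matched, +2 (running total 12)
  bridge: not matched, +0
  bridge: matched, +4 (running total 16)
Total score = 16
Threshold = 18; verdict = inconclusive

16


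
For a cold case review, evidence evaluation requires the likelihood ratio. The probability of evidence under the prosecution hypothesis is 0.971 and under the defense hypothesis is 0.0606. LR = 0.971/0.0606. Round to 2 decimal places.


Likelihood ratio calculation:
LR = P(E|Hp) / P(E|Hd)
LR = 0.971 / 0.0606
LR = 16.02

16.02


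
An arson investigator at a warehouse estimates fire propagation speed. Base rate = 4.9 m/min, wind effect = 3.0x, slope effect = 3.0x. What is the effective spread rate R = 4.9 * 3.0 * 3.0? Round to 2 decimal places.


Fire spread rate calculation:
R = R0 * wind_factor * slope_factor
= 4.9 * 3.0 * 3.0
= 14.7 * 3.0
= 44.10 m/min

44.10


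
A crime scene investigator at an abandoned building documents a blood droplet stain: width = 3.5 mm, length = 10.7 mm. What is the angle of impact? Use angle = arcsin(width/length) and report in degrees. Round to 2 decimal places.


Blood spatter impact angle calculation:
width / length = 3.5 / 10.7 = 0.327103
angle = arcsin(0.327103)
angle = 19.09 degrees

19.09


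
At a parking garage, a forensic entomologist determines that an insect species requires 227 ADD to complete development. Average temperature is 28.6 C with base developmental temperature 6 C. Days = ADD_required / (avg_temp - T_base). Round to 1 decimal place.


Insect development time:
Effective temperature = avg_temp - T_base = 28.6 - 6 = 22.6 C
Days = ADD / effective_temp = 227 / 22.6 = 10.0 days

10.0


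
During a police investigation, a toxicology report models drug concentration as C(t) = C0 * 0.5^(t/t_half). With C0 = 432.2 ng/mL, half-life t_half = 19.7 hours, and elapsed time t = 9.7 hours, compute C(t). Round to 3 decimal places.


Drug concentration decay:
Number of half-lives = t / t_half = 9.7 / 19.7 = 0.492386
Decay factor = 0.5^0.492386 = 0.71084849
C(t) = 432.2 * 0.71084849 = 307.229 ng/mL

307.229


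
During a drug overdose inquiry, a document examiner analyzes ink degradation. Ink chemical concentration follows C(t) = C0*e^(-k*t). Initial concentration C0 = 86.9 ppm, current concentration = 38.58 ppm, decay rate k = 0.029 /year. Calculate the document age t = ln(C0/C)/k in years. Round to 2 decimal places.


Document age estimation:
C0/C = 86.9 / 38.58 = 2.252462
ln(C0/C) = 0.812024
t = 0.812024 / 0.029 = 28.00 years

28.00


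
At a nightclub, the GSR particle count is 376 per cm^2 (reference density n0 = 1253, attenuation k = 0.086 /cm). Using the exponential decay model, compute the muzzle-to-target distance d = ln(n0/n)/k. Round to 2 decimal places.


GSR distance calculation:
n0/n = 1253 / 376 = 3.332447
ln(n0/n) = 1.203707
d = 1.203707 / 0.086 = 14.00 cm

14.00


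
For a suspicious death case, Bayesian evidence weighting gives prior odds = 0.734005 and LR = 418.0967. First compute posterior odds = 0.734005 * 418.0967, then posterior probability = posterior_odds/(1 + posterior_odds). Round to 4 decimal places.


Bayesian evidence evaluation:
Posterior odds = prior_odds * LR = 0.734005 * 418.0967 = 306.8851
Posterior probability = posterior_odds / (1 + posterior_odds)
= 306.8851 / (1 + 306.8851)
= 306.8851 / 307.8851
= 0.9968

0.9968


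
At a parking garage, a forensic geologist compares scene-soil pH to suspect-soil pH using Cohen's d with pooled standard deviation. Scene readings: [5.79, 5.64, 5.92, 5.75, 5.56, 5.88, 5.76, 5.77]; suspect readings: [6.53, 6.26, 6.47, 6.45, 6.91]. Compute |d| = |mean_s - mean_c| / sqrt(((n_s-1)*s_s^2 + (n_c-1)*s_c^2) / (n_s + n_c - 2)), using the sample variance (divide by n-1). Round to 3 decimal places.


Pooled-variance Cohen's d for soil pH comparison:
Scene mean = 46.07 / 8 = 5.75875
Suspect mean = 32.62 / 5 = 6.524
Scene sample variance s_s^2 = 0.013641
Suspect sample variance s_c^2 = 0.05678
Pooled variance = ((n_s-1)*s_s^2 + (n_c-1)*s_c^2) / (n_s + n_c - 2) = 0.029328
Pooled SD = sqrt(0.029328) = 0.171254
Mean difference = -0.76525
|d| = |-0.76525| / 0.171254 = 4.469

4.469


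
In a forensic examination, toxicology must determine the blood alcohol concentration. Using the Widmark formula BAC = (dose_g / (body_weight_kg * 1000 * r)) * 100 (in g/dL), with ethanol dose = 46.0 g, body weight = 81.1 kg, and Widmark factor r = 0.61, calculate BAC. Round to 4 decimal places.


Applying the Widmark formula:
BAC = (dose_g / (body_wt * 1000 * r)) * 100
Denominator = 81.1 * 1000 * 0.61 = 49471
BAC = (46.0 / 49471) * 100
BAC = 0.0930 g/dL

0.0930


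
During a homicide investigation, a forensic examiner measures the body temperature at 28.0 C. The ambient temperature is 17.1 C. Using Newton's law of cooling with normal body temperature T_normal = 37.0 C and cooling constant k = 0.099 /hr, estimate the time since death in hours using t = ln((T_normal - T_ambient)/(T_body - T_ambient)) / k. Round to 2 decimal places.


Using Newton's law of cooling:
t = ln((T_normal - T_ambient) / (T_body - T_ambient)) / k
T_normal - T_ambient = 19.9
T_body - T_ambient = 10.9
Ratio = 1.825688
ln(ratio) = 0.601957
t = 0.601957 / 0.099 = 6.08 hours

6.08


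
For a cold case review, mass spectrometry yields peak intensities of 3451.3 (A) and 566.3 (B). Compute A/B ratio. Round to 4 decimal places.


Spectral peak ratio:
Peak A = 3451.3 counts
Peak B = 566.3 counts
Ratio = 3451.3 / 566.3 = 6.0945

6.0945


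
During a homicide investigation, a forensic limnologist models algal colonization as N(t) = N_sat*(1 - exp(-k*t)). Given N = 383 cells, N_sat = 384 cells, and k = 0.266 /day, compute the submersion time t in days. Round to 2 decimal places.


PMSI from diatom colonization curve:
N / N_sat = 383 / 384 = 0.997396
1 - N/N_sat = 0.002604
ln(1 - N/N_sat) = -5.950707
t = -ln(1 - N/N_sat) / k = -(-5.950707) / 0.266 = 22.37 days

22.37


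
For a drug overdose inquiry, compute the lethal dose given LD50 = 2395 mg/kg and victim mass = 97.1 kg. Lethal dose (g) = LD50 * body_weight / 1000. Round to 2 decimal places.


Lethal dose calculation:
Lethal dose = LD50 * body_weight / 1000
= 2395 * 97.1 / 1000
= 232554.5 / 1000
= 232.55 g

232.55


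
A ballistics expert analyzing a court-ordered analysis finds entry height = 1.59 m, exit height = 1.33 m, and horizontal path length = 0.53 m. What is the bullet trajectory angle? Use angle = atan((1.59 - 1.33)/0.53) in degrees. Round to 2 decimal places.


Bullet trajectory angle:
Height difference = 1.59 - 1.33 = 0.26 m
angle = atan(0.26 / 0.53)
angle = atan(0.490566)
angle = 26.13 degrees

26.13


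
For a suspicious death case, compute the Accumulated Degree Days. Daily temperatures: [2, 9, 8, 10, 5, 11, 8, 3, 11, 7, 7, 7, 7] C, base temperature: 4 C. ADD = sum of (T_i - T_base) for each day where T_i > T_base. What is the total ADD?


Computing ADD day by day:
Day 1: max(0, 2 - 4) = 0
Day 2: max(0, 9 - 4) = 5
Day 3: max(0, 8 - 4) = 4
Day 4: max(0, 10 - 4) = 6
Day 5: max(0, 5 - 4) = 1
Day 6: max(0, 11 - 4) = 7
Day 7: max(0, 8 - 4) = 4
Day 8: max(0, 3 - 4) = 0
Day 9: max(0, 11 - 4) = 7
Day 10: max(0, 7 - 4) = 3
Day 11: max(0, 7 - 4) = 3
Day 12: max(0, 7 - 4) = 3
Day 13: max(0, 7 - 4) = 3
Total ADD = 46

46


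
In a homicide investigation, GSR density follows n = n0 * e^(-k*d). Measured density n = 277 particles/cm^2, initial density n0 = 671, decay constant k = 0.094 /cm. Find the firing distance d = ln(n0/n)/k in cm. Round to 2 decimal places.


GSR distance calculation:
n0/n = 671 / 277 = 2.422383
ln(n0/n) = 0.884752
d = 0.884752 / 0.094 = 9.41 cm

9.41


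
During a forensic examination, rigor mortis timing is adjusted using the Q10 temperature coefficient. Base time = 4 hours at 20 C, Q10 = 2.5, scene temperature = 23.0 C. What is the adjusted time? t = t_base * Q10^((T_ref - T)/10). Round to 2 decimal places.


Rigor mortis time adjustment:
Exponent = (T_ref - T_actual) / 10 = (20 - 23.0) / 10 = -0.3
Q10 factor = 2.5^-0.3 = 0.75966
t_adjusted = 4 * 0.75966 = 3.04 hours

3.04


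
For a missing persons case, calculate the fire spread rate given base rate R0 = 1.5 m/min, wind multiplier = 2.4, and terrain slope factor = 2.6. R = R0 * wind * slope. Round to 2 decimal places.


Fire spread rate calculation:
R = R0 * wind_factor * slope_factor
= 1.5 * 2.4 * 2.6
= 3.6 * 2.6
= 9.36 m/min

9.36


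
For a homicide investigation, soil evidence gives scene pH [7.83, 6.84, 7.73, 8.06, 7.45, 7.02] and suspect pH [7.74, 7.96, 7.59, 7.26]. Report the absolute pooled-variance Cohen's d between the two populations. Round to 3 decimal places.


Pooled-variance Cohen's d for soil pH comparison:
Scene mean = 44.93 / 6 = 7.488333
Suspect mean = 30.55 / 4 = 7.6375
Scene sample variance s_s^2 = 0.228617
Suspect sample variance s_c^2 = 0.086425
Pooled variance = ((n_s-1)*s_s^2 + (n_c-1)*s_c^2) / (n_s + n_c - 2) = 0.175295
Pooled SD = sqrt(0.175295) = 0.418682
Mean difference = -0.149167
|d| = |-0.149167| / 0.418682 = 0.356

0.356


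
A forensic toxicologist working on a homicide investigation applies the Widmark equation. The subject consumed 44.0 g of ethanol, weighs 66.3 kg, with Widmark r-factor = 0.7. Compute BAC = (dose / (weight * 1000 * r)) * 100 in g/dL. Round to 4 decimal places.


Applying the Widmark formula:
BAC = (dose_g / (body_wt * 1000 * r)) * 100
Denominator = 66.3 * 1000 * 0.7 = 46410
BAC = (44.0 / 46410) * 100
BAC = 0.0948 g/dL

0.0948


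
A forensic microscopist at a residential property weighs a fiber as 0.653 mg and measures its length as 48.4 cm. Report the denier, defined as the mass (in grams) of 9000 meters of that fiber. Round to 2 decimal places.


Denier calculation:
Mass in grams = 0.653 mg / 1000 = 0.000653 g
Length in meters = 48.4 cm / 100 = 0.484 m
Linear density = mass / length = 0.000653 / 0.484 = 0.00134917 g/m
Denier = (g/m) * 9000 = 0.00134917 * 9000 = 12.14

12.14


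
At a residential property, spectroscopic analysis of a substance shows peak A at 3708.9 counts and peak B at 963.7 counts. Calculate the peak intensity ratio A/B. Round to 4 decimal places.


Spectral peak ratio:
Peak A = 3708.9 counts
Peak B = 963.7 counts
Ratio = 3708.9 / 963.7 = 3.8486

3.8486


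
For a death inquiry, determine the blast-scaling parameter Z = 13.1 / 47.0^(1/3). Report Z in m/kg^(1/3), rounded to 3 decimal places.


Scaled distance calculation:
W^(1/3) = 47.0^(1/3) = 3.608826
Z = R / W^(1/3) = 13.1 / 3.608826
Z = 3.630 m/kg^(1/3)

3.630


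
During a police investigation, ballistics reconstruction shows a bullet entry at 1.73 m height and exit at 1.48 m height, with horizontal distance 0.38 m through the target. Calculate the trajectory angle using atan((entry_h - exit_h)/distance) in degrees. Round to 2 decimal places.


Bullet trajectory angle:
Height difference = 1.73 - 1.48 = 0.25 m
angle = atan(0.25 / 0.38)
angle = atan(0.657895)
angle = 33.34 degrees

33.34


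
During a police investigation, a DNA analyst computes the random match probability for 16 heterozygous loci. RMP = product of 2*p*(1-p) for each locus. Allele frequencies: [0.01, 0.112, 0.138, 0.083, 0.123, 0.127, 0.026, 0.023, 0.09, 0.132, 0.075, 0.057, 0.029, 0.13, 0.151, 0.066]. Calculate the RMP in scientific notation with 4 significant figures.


Computing RMP for 16 loci:
Locus 1: 2 * 0.01 * 0.99 = 0.0198
Locus 2: 2 * 0.112 * 0.888 = 0.198912
Locus 3: 2 * 0.138 * 0.862 = 0.237912
Locus 4: 2 * 0.083 * 0.917 = 0.152222
Locus 5: 2 * 0.123 * 0.877 = 0.215742
Locus 6: 2 * 0.127 * 0.873 = 0.221742
Locus 7: 2 * 0.026 * 0.974 = 0.050648
Locus 8: 2 * 0.023 * 0.977 = 0.044942
Locus 9: 2 * 0.09 * 0.91 = 0.1638
Locus 10: 2 * 0.132 * 0.868 = 0.229152
Locus 11: 2 * 0.075 * 0.925 = 0.13875
Locus 12: 2 * 0.057 * 0.943 = 0.107502
Locus 13: 2 * 0.029 * 0.971 = 0.056318
Locus 14: 2 * 0.13 * 0.87 = 0.2262
Locus 15: 2 * 0.151 * 0.849 = 0.256398
Locus 16: 2 * 0.066 * 0.934 = 0.123288
RMP = 3.502e-15

3.502e-15


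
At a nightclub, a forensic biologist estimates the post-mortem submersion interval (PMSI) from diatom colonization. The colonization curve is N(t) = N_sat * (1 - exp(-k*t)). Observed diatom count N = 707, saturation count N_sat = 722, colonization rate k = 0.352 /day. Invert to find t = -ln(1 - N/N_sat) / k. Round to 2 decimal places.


PMSI from diatom colonization curve:
N / N_sat = 707 / 722 = 0.979224
1 - N/N_sat = 0.020776
ln(1 - N/N_sat) = -3.873957
t = -ln(1 - N/N_sat) / k = -(-3.873957) / 0.352 = 11.01 days

11.01


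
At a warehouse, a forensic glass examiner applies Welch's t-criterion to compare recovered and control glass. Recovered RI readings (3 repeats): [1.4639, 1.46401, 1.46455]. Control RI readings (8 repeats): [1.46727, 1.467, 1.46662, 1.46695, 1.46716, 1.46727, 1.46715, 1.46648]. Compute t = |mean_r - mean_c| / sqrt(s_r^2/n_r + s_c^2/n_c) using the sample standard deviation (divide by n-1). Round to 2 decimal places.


Welch's t-criterion for glass RI comparison:
Recovered mean = sum / n_r = 4.39246 / 3 = 1.4641533
Control mean = sum / n_c = 11.7359 / 8 = 1.4669875
Recovered sample variance s_r^2 = 1.21033e-07
Control sample variance s_c^2 = 8.71357e-08
Welch SE (unpooled) = sqrt(s_r^2/n_r + s_c^2/n_c) = sqrt(4.03444e-08 + 1.0892e-08) = sqrt(5.12364e-08) = 0.000226355
|mean_r - mean_c| = 0.00283417
t = 0.00283417 / 0.000226355 = 12.52

12.52


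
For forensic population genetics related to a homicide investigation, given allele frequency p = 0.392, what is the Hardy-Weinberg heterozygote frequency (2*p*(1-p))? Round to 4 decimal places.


Hardy-Weinberg heterozygote frequency:
q = 1 - p = 1 - 0.392 = 0.608
2pq = 2 * 0.392 * 0.608 = 0.4767

0.4767


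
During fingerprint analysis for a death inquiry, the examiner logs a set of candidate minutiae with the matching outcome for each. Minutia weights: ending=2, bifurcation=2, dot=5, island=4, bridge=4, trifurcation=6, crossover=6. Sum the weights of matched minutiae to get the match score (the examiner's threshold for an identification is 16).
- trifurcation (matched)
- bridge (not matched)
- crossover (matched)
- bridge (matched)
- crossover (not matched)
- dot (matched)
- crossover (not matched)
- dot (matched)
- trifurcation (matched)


Weighted minutiae match score:
  trifurcation: matched, +6 (running total 6)
  bridge: not matched, +0
  crossover: matched, +6 (running total 12)
  bridge: matched, +4 (running total 16)
  crossover: not matched, +0
  dot: matched, +5 (running total 21)
  crossover: not matched, +0
  dot: matched, +5 (running total 26)
  trifurcation: matched, +6 (running total 32)
Total score = 32
Threshold = 16; verdict = identification

32


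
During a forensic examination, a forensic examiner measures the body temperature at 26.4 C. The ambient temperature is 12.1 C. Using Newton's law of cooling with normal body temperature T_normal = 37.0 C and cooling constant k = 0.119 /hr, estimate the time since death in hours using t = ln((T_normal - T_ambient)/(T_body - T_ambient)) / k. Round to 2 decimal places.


Using Newton's law of cooling:
t = ln((T_normal - T_ambient) / (T_body - T_ambient)) / k
T_normal - T_ambient = 24.9
T_body - T_ambient = 14.3
Ratio = 1.741259
ln(ratio) = 0.554608
t = 0.554608 / 0.119 = 4.66 hours

4.66


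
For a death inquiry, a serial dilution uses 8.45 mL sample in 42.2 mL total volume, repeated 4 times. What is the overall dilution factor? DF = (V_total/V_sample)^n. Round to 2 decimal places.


Dilution factor calculation:
Single dilution = V_total / V_sample = 42.2 / 8.45 ≈ 4.994083
Number of dilutions = 4
Total DF = (42.2 / 8.45)^4 (full precision, rounded at the end) = 622.05

622.05


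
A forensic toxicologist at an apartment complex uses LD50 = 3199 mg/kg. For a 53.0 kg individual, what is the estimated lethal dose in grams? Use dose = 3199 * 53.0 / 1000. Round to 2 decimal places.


Lethal dose calculation:
Lethal dose = LD50 * body_weight / 1000
= 3199 * 53.0 / 1000
= 169547 / 1000
= 169.55 g

169.55


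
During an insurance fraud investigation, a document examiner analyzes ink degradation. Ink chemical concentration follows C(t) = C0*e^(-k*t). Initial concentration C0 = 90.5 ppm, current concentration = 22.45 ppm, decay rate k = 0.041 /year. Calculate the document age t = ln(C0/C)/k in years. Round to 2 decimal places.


Document age estimation:
C0/C = 90.5 / 22.45 = 4.03118
ln(C0/C) = 1.394059
t = 1.394059 / 0.041 = 34.00 years

34.00


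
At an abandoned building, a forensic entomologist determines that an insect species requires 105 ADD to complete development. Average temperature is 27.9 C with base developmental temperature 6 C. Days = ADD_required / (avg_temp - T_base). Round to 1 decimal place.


Insect development time:
Effective temperature = avg_temp - T_base = 27.9 - 6 = 21.9 C
Days = ADD / effective_temp = 105 / 21.9 = 4.8 days

4.8


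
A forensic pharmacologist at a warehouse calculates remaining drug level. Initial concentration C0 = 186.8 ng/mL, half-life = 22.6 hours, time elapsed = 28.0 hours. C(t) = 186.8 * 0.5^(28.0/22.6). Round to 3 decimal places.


Drug concentration decay:
Number of half-lives = t / t_half = 28.0 / 22.6 = 1.238938
Decay factor = 0.5^1.238938 = 0.42368442
C(t) = 186.8 * 0.42368442 = 79.144 ng/mL

79.144


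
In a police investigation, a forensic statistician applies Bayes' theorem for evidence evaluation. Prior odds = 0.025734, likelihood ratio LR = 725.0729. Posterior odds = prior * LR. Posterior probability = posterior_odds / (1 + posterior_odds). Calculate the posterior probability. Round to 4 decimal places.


Bayesian evidence evaluation:
Posterior odds = prior_odds * LR = 0.025734 * 725.0729 = 18.65903
Posterior probability = posterior_odds / (1 + posterior_odds)
= 18.65903 / (1 + 18.65903)
= 18.65903 / 19.65903
= 0.9491

0.9491


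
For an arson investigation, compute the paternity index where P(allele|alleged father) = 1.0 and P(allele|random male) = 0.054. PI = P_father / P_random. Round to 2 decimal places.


Paternity Index calculation:
PI = P(allele|father) / P(allele|random)
PI = 1.0 / 0.054
PI = 18.52

18.52


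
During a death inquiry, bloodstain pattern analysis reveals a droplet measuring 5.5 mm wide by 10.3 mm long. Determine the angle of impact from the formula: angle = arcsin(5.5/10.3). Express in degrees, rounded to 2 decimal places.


Blood spatter impact angle calculation:
width / length = 5.5 / 10.3 = 0.533981
angle = arcsin(0.533981)
angle = 32.27 degrees

32.27


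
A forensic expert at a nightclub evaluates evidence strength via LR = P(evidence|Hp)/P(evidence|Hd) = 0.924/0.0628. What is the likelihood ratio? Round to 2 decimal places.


Likelihood ratio calculation:
LR = P(E|Hp) / P(E|Hd)
LR = 0.924 / 0.0628
LR = 14.71

14.71


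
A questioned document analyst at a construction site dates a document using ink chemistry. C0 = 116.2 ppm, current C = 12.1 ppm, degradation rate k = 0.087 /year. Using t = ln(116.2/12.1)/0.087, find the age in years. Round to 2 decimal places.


Document age estimation:
C0/C = 116.2 / 12.1 = 9.603306
ln(C0/C) = 2.262107
t = 2.262107 / 0.087 = 26.00 years

26.00


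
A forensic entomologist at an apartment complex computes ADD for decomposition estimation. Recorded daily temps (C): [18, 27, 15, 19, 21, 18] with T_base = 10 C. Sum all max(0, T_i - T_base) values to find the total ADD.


Computing ADD day by day:
Day 1: max(0, 18 - 10) = 8
Day 2: max(0, 27 - 10) = 17
Day 3: max(0, 15 - 10) = 5
Day 4: max(0, 19 - 10) = 9
Day 5: max(0, 21 - 10) = 11
Day 6: max(0, 18 - 10) = 8
Total ADD = 58

58


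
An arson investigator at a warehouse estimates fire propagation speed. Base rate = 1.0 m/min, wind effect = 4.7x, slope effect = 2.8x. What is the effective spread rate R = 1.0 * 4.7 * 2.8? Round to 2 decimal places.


Fire spread rate calculation:
R = R0 * wind_factor * slope_factor
= 1.0 * 4.7 * 2.8
= 4.7 * 2.8
= 13.16 m/min

13.16


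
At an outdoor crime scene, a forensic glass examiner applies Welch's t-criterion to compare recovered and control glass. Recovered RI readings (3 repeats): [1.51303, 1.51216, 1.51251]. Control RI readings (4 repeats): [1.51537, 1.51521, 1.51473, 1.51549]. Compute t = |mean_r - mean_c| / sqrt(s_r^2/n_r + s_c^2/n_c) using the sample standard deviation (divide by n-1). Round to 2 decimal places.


Welch's t-criterion for glass RI comparison:
Recovered mean = sum / n_r = 4.5377 / 3 = 1.5125667
Control mean = sum / n_c = 6.0608 / 4 = 1.5152
Recovered sample variance s_r^2 = 1.91633e-07
Control sample variance s_c^2 = 1.11333e-07
Welch SE (unpooled) = sqrt(s_r^2/n_r + s_c^2/n_c) = sqrt(6.38778e-08 + 2.78333e-08) = sqrt(9.17111e-08) = 0.000302838
|mean_r - mean_c| = 0.00263333
t = 0.00263333 / 0.000302838 = 8.70

8.70


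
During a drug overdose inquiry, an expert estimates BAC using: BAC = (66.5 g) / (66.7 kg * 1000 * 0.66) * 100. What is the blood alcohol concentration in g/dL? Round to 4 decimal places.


Applying the Widmark formula:
BAC = (dose_g / (body_wt * 1000 * r)) * 100
Denominator = 66.7 * 1000 * 0.66 = 44022
BAC = (66.5 / 44022) * 100
BAC = 0.1511 g/dL

0.1511


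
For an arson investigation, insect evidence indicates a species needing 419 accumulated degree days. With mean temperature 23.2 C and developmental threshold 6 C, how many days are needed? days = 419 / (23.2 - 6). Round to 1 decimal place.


Insect development time:
Effective temperature = avg_temp - T_base = 23.2 - 6 = 17.2 C
Days = ADD / effective_temp = 419 / 17.2 = 24.4 days

24.4


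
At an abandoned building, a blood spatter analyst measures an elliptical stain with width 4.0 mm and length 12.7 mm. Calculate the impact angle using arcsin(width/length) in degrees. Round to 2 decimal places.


Blood spatter impact angle calculation:
width / length = 4.0 / 12.7 = 0.314961
angle = arcsin(0.314961)
angle = 18.36 degrees

18.36


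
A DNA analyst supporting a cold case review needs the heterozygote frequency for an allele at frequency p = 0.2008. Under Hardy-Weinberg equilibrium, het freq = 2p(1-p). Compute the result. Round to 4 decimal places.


Hardy-Weinberg heterozygote frequency:
q = 1 - p = 1 - 0.2008 = 0.7992
2pq = 2 * 0.2008 * 0.7992 = 0.3210

0.3210


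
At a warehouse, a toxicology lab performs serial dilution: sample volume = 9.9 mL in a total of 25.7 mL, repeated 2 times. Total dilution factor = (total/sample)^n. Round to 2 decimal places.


Dilution factor calculation:
Single dilution = V_total / V_sample = 25.7 / 9.9 ≈ 2.59596
Number of dilutions = 2
Total DF = (25.7 / 9.9)^2 (full precision, rounded at the end) = 6.74

6.74


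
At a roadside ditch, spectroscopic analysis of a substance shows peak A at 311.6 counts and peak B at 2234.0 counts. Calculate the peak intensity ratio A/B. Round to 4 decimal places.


Spectral peak ratio:
Peak A = 311.6 counts
Peak B = 2234.0 counts
Ratio = 311.6 / 2234.0 = 0.1395

0.1395


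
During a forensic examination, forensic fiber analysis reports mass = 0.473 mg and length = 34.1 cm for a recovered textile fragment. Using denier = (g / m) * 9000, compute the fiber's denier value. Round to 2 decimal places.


Denier calculation:
Mass in grams = 0.473 mg / 1000 = 0.000473 g
Length in meters = 34.1 cm / 100 = 0.341 m
Linear density = mass / length = 0.000473 / 0.341 = 0.0013871 g/m
Denier = (g/m) * 9000 = 0.0013871 * 9000 = 12.48

12.48


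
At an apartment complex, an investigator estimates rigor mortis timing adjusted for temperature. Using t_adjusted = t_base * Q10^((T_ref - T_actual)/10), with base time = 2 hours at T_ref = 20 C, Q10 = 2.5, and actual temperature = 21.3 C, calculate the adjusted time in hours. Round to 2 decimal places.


Rigor mortis time adjustment:
Exponent = (T_ref - T_actual) / 10 = (20 - 21.3) / 10 = -0.13
Q10 factor = 2.5^-0.13 = 0.8877
t_adjusted = 2 * 0.8877 = 1.78 hours

1.78


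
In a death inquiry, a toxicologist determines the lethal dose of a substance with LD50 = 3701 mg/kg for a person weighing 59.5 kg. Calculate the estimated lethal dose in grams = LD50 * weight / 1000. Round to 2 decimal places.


Lethal dose calculation:
Lethal dose = LD50 * body_weight / 1000
= 3701 * 59.5 / 1000
= 220209.5 / 1000
= 220.21 g

220.21


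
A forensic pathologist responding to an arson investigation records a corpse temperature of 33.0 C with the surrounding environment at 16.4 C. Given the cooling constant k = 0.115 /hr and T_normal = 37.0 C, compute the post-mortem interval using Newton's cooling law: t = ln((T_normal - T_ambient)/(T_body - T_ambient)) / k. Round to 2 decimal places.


Using Newton's law of cooling:
t = ln((T_normal - T_ambient) / (T_body - T_ambient)) / k
T_normal - T_ambient = 20.6
T_body - T_ambient = 16.6
Ratio = 1.240964
ln(ratio) = 0.215888
t = 0.215888 / 0.115 = 1.88 hours

1.88


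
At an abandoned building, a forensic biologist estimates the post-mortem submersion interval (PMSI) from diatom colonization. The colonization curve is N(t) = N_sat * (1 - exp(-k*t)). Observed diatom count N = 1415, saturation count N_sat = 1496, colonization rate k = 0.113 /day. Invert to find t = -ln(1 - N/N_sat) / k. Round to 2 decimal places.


PMSI from diatom colonization curve:
N / N_sat = 1415 / 1496 = 0.945856
1 - N/N_sat = 0.054144
ln(1 - N/N_sat) = -2.916108
t = -ln(1 - N/N_sat) / k = -(-2.916108) / 0.113 = 25.81 days

25.81


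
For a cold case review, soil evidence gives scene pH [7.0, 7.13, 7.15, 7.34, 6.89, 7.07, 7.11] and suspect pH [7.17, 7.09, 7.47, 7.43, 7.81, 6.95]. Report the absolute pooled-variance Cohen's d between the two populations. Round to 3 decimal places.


Pooled-variance Cohen's d for soil pH comparison:
Scene mean = 49.69 / 7 = 7.098571
Suspect mean = 43.92 / 6 = 7.32
Scene sample variance s_s^2 = 0.019348
Suspect sample variance s_c^2 = 0.0974
Pooled variance = ((n_s-1)*s_s^2 + (n_c-1)*s_c^2) / (n_s + n_c - 2) = 0.054826
Pooled SD = sqrt(0.054826) = 0.23415
Mean difference = -0.221429
|d| = |-0.221429| / 0.23415 = 0.946

0.946


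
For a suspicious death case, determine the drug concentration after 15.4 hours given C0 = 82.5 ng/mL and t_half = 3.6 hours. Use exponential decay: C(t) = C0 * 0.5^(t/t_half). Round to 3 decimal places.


Drug concentration decay:
Number of half-lives = t / t_half = 15.4 / 3.6 = 4.277778
Decay factor = 0.5^4.277778 = 0.05155378
C(t) = 82.5 * 0.05155378 = 4.253 ng/mL

4.253


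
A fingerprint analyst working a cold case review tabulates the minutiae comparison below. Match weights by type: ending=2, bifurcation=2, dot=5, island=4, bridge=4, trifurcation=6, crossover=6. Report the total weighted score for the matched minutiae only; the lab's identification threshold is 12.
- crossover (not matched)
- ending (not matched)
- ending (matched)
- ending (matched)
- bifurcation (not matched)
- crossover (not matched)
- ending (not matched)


Weighted minutiae match score:
  crossover: not matched, +0
  ending: not matched, +0
  ending: matched, +2 (running total 2)
  ending: matched, +2 (running total 4)
  bifurcation: not matched, +0
  crossover: not matched, +0
  ending: not matched, +0
Total score = 4
Threshold = 12; verdict = inconclusive

4


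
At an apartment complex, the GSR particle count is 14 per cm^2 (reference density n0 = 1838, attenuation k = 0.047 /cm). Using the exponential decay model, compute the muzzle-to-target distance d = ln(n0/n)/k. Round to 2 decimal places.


GSR distance calculation:
n0/n = 1838 / 14 = 131.285714
ln(n0/n) = 4.877376
d = 4.877376 / 0.047 = 103.77 cm

103.77


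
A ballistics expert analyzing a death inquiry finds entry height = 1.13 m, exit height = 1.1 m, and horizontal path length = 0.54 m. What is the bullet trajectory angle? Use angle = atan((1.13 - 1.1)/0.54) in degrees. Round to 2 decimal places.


Bullet trajectory angle:
Height difference = 1.13 - 1.1 = 0.03 m
angle = atan(0.03 / 0.54)
angle = atan(0.055556)
angle = 3.18 degrees

3.18


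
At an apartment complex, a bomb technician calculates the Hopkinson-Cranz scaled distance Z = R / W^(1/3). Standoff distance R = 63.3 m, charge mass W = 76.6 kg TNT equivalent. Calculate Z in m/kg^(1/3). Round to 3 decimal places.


Scaled distance calculation:
W^(1/3) = 76.6^(1/3) = 4.246941
Z = R / W^(1/3) = 63.3 / 4.246941
Z = 14.905 m/kg^(1/3)

14.905


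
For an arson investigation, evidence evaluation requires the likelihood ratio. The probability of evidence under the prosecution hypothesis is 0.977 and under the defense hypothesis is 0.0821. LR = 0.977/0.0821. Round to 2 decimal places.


Likelihood ratio calculation:
LR = P(E|Hp) / P(E|Hd)
LR = 0.977 / 0.0821
LR = 11.90

11.90


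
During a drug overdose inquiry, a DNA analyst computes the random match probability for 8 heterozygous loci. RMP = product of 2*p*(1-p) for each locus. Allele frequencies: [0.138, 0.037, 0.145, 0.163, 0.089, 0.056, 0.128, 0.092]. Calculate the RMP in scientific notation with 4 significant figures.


Computing RMP for 8 loci:
Locus 1: 2 * 0.138 * 0.862 = 0.237912
Locus 2: 2 * 0.037 * 0.963 = 0.071262
Locus 3: 2 * 0.145 * 0.855 = 0.24795
Locus 4: 2 * 0.163 * 0.837 = 0.272862
Locus 5: 2 * 0.089 * 0.911 = 0.162158
Locus 6: 2 * 0.056 * 0.944 = 0.105728
Locus 7: 2 * 0.128 * 0.872 = 0.223232
Locus 8: 2 * 0.092 * 0.908 = 0.167072
RMP = 7.334e-07

7.334e-07


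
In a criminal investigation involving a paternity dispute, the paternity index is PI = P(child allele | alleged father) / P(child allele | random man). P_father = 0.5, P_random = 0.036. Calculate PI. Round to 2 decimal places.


Paternity Index calculation:
PI = P(allele|father) / P(allele|random)
PI = 0.5 / 0.036
PI = 13.89

13.89


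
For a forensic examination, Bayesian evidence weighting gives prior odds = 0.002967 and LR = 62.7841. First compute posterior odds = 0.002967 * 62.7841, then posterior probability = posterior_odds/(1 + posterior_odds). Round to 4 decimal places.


Bayesian evidence evaluation:
Posterior odds = prior_odds * LR = 0.002967 * 62.7841 = 0.1862804
Posterior probability = posterior_odds / (1 + posterior_odds)
= 0.1862804 / (1 + 0.1862804)
= 0.1862804 / 1.1862804
= 0.1570

0.1570
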